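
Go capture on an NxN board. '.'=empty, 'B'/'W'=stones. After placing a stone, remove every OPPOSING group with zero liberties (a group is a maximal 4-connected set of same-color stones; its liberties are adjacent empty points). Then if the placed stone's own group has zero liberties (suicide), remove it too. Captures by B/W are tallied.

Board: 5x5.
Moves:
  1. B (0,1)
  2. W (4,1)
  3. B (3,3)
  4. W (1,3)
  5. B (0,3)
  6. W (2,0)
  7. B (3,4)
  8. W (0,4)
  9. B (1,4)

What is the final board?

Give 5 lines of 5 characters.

Move 1: B@(0,1) -> caps B=0 W=0
Move 2: W@(4,1) -> caps B=0 W=0
Move 3: B@(3,3) -> caps B=0 W=0
Move 4: W@(1,3) -> caps B=0 W=0
Move 5: B@(0,3) -> caps B=0 W=0
Move 6: W@(2,0) -> caps B=0 W=0
Move 7: B@(3,4) -> caps B=0 W=0
Move 8: W@(0,4) -> caps B=0 W=0
Move 9: B@(1,4) -> caps B=1 W=0

Answer: .B.B.
...WB
W....
...BB
.W...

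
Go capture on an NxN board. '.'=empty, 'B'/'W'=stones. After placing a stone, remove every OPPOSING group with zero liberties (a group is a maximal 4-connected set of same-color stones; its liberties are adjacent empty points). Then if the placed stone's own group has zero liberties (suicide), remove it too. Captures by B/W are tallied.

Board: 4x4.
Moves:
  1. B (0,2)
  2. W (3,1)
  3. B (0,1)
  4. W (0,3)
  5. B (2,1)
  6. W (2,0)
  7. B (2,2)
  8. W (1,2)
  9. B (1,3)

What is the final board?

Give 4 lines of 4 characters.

Move 1: B@(0,2) -> caps B=0 W=0
Move 2: W@(3,1) -> caps B=0 W=0
Move 3: B@(0,1) -> caps B=0 W=0
Move 4: W@(0,3) -> caps B=0 W=0
Move 5: B@(2,1) -> caps B=0 W=0
Move 6: W@(2,0) -> caps B=0 W=0
Move 7: B@(2,2) -> caps B=0 W=0
Move 8: W@(1,2) -> caps B=0 W=0
Move 9: B@(1,3) -> caps B=1 W=0

Answer: .BB.
..WB
WBB.
.W..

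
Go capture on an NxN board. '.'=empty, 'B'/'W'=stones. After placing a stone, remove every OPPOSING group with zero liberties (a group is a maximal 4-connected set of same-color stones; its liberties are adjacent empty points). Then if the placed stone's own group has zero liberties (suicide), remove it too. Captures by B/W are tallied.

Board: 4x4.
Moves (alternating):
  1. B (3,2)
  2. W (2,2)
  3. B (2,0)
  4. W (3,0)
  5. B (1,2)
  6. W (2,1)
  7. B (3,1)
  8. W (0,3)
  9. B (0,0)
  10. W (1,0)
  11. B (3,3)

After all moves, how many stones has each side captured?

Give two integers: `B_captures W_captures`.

Answer: 1 0

Derivation:
Move 1: B@(3,2) -> caps B=0 W=0
Move 2: W@(2,2) -> caps B=0 W=0
Move 3: B@(2,0) -> caps B=0 W=0
Move 4: W@(3,0) -> caps B=0 W=0
Move 5: B@(1,2) -> caps B=0 W=0
Move 6: W@(2,1) -> caps B=0 W=0
Move 7: B@(3,1) -> caps B=1 W=0
Move 8: W@(0,3) -> caps B=1 W=0
Move 9: B@(0,0) -> caps B=1 W=0
Move 10: W@(1,0) -> caps B=1 W=0
Move 11: B@(3,3) -> caps B=1 W=0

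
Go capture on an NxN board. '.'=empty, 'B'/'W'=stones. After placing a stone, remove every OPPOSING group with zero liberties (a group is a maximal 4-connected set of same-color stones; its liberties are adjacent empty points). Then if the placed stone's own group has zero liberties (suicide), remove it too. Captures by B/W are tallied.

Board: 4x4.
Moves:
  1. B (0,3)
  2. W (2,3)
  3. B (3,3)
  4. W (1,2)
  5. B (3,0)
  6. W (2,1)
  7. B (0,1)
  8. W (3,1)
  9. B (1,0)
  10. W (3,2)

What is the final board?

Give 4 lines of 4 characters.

Answer: .B.B
B.W.
.W.W
BWW.

Derivation:
Move 1: B@(0,3) -> caps B=0 W=0
Move 2: W@(2,3) -> caps B=0 W=0
Move 3: B@(3,3) -> caps B=0 W=0
Move 4: W@(1,2) -> caps B=0 W=0
Move 5: B@(3,0) -> caps B=0 W=0
Move 6: W@(2,1) -> caps B=0 W=0
Move 7: B@(0,1) -> caps B=0 W=0
Move 8: W@(3,1) -> caps B=0 W=0
Move 9: B@(1,0) -> caps B=0 W=0
Move 10: W@(3,2) -> caps B=0 W=1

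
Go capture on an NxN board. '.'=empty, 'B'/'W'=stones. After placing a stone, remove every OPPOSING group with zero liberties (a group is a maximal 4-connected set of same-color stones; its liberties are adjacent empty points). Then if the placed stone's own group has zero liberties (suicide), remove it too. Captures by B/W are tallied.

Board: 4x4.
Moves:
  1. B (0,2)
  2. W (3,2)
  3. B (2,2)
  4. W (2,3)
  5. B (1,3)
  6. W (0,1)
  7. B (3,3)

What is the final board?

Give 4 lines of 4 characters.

Move 1: B@(0,2) -> caps B=0 W=0
Move 2: W@(3,2) -> caps B=0 W=0
Move 3: B@(2,2) -> caps B=0 W=0
Move 4: W@(2,3) -> caps B=0 W=0
Move 5: B@(1,3) -> caps B=0 W=0
Move 6: W@(0,1) -> caps B=0 W=0
Move 7: B@(3,3) -> caps B=1 W=0

Answer: .WB.
...B
..B.
..WB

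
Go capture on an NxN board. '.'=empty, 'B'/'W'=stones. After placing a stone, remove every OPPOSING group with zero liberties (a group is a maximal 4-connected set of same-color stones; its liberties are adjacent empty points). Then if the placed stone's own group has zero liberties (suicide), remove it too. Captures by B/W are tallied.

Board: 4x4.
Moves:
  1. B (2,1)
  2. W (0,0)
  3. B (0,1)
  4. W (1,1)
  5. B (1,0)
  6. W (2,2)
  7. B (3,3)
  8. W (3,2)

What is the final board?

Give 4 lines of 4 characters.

Answer: .B..
BW..
.BW.
..WB

Derivation:
Move 1: B@(2,1) -> caps B=0 W=0
Move 2: W@(0,0) -> caps B=0 W=0
Move 3: B@(0,1) -> caps B=0 W=0
Move 4: W@(1,1) -> caps B=0 W=0
Move 5: B@(1,0) -> caps B=1 W=0
Move 6: W@(2,2) -> caps B=1 W=0
Move 7: B@(3,3) -> caps B=1 W=0
Move 8: W@(3,2) -> caps B=1 W=0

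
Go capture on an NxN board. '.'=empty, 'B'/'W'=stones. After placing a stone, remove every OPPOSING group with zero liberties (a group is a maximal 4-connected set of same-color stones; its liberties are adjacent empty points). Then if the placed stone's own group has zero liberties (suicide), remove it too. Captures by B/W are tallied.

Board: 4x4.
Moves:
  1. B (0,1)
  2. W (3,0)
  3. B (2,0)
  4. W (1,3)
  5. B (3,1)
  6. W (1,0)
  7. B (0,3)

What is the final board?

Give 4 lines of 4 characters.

Move 1: B@(0,1) -> caps B=0 W=0
Move 2: W@(3,0) -> caps B=0 W=0
Move 3: B@(2,0) -> caps B=0 W=0
Move 4: W@(1,3) -> caps B=0 W=0
Move 5: B@(3,1) -> caps B=1 W=0
Move 6: W@(1,0) -> caps B=1 W=0
Move 7: B@(0,3) -> caps B=1 W=0

Answer: .B.B
W..W
B...
.B..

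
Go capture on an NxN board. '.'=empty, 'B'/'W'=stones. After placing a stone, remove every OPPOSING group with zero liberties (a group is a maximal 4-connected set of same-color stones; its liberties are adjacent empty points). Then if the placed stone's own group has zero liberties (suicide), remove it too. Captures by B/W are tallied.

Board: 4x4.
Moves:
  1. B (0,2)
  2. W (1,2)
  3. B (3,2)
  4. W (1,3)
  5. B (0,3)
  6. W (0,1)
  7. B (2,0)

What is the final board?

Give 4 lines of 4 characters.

Answer: .W..
..WW
B...
..B.

Derivation:
Move 1: B@(0,2) -> caps B=0 W=0
Move 2: W@(1,2) -> caps B=0 W=0
Move 3: B@(3,2) -> caps B=0 W=0
Move 4: W@(1,3) -> caps B=0 W=0
Move 5: B@(0,3) -> caps B=0 W=0
Move 6: W@(0,1) -> caps B=0 W=2
Move 7: B@(2,0) -> caps B=0 W=2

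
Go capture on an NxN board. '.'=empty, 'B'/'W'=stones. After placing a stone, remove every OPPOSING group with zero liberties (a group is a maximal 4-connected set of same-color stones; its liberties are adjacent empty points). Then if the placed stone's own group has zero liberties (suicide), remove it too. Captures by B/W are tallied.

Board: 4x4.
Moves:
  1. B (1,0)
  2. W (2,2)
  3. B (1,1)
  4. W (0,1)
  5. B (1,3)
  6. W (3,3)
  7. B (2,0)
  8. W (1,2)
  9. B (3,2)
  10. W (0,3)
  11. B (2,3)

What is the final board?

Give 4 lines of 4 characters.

Answer: .W.W
BBWB
B.WB
..B.

Derivation:
Move 1: B@(1,0) -> caps B=0 W=0
Move 2: W@(2,2) -> caps B=0 W=0
Move 3: B@(1,1) -> caps B=0 W=0
Move 4: W@(0,1) -> caps B=0 W=0
Move 5: B@(1,3) -> caps B=0 W=0
Move 6: W@(3,3) -> caps B=0 W=0
Move 7: B@(2,0) -> caps B=0 W=0
Move 8: W@(1,2) -> caps B=0 W=0
Move 9: B@(3,2) -> caps B=0 W=0
Move 10: W@(0,3) -> caps B=0 W=0
Move 11: B@(2,3) -> caps B=1 W=0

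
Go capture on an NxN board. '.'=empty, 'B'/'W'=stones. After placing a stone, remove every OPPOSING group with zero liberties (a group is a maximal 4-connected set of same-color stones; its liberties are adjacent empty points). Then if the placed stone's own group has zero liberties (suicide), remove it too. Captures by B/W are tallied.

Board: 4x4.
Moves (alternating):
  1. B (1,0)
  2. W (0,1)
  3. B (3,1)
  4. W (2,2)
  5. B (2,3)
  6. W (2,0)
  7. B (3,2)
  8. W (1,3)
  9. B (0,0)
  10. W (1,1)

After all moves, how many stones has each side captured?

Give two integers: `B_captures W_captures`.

Move 1: B@(1,0) -> caps B=0 W=0
Move 2: W@(0,1) -> caps B=0 W=0
Move 3: B@(3,1) -> caps B=0 W=0
Move 4: W@(2,2) -> caps B=0 W=0
Move 5: B@(2,3) -> caps B=0 W=0
Move 6: W@(2,0) -> caps B=0 W=0
Move 7: B@(3,2) -> caps B=0 W=0
Move 8: W@(1,3) -> caps B=0 W=0
Move 9: B@(0,0) -> caps B=0 W=0
Move 10: W@(1,1) -> caps B=0 W=2

Answer: 0 2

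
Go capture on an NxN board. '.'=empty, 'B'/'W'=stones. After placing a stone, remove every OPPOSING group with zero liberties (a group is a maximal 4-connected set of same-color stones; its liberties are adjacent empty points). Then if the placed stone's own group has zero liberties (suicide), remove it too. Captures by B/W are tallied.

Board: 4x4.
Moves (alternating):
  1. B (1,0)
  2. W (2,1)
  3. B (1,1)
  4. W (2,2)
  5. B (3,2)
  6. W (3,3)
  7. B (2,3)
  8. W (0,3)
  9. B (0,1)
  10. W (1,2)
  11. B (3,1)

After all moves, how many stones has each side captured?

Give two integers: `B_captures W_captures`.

Answer: 1 0

Derivation:
Move 1: B@(1,0) -> caps B=0 W=0
Move 2: W@(2,1) -> caps B=0 W=0
Move 3: B@(1,1) -> caps B=0 W=0
Move 4: W@(2,2) -> caps B=0 W=0
Move 5: B@(3,2) -> caps B=0 W=0
Move 6: W@(3,3) -> caps B=0 W=0
Move 7: B@(2,3) -> caps B=1 W=0
Move 8: W@(0,3) -> caps B=1 W=0
Move 9: B@(0,1) -> caps B=1 W=0
Move 10: W@(1,2) -> caps B=1 W=0
Move 11: B@(3,1) -> caps B=1 W=0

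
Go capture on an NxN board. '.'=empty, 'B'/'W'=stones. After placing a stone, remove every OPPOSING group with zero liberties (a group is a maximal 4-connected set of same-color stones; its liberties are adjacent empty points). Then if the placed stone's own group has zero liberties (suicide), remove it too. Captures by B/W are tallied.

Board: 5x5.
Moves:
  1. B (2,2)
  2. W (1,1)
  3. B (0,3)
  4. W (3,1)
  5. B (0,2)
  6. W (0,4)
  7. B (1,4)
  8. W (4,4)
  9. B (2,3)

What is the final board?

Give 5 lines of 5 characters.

Move 1: B@(2,2) -> caps B=0 W=0
Move 2: W@(1,1) -> caps B=0 W=0
Move 3: B@(0,3) -> caps B=0 W=0
Move 4: W@(3,1) -> caps B=0 W=0
Move 5: B@(0,2) -> caps B=0 W=0
Move 6: W@(0,4) -> caps B=0 W=0
Move 7: B@(1,4) -> caps B=1 W=0
Move 8: W@(4,4) -> caps B=1 W=0
Move 9: B@(2,3) -> caps B=1 W=0

Answer: ..BB.
.W..B
..BB.
.W...
....W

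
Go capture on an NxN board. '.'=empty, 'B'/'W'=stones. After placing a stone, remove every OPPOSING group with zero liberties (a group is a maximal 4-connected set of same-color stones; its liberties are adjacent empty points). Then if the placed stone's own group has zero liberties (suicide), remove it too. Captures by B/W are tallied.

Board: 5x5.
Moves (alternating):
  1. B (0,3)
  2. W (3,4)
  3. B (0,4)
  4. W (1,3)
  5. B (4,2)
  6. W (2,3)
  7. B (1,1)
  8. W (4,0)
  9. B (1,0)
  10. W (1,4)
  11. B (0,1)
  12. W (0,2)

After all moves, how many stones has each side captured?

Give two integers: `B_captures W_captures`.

Move 1: B@(0,3) -> caps B=0 W=0
Move 2: W@(3,4) -> caps B=0 W=0
Move 3: B@(0,4) -> caps B=0 W=0
Move 4: W@(1,3) -> caps B=0 W=0
Move 5: B@(4,2) -> caps B=0 W=0
Move 6: W@(2,3) -> caps B=0 W=0
Move 7: B@(1,1) -> caps B=0 W=0
Move 8: W@(4,0) -> caps B=0 W=0
Move 9: B@(1,0) -> caps B=0 W=0
Move 10: W@(1,4) -> caps B=0 W=0
Move 11: B@(0,1) -> caps B=0 W=0
Move 12: W@(0,2) -> caps B=0 W=2

Answer: 0 2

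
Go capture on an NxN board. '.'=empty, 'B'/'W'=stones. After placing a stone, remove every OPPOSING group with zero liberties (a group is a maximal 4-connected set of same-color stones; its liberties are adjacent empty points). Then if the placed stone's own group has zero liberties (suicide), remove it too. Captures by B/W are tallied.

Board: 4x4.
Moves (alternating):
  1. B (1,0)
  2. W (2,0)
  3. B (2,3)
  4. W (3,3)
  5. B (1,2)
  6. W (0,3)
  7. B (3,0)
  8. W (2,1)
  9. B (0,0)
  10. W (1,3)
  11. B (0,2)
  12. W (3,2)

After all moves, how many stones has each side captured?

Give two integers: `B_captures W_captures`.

Move 1: B@(1,0) -> caps B=0 W=0
Move 2: W@(2,0) -> caps B=0 W=0
Move 3: B@(2,3) -> caps B=0 W=0
Move 4: W@(3,3) -> caps B=0 W=0
Move 5: B@(1,2) -> caps B=0 W=0
Move 6: W@(0,3) -> caps B=0 W=0
Move 7: B@(3,0) -> caps B=0 W=0
Move 8: W@(2,1) -> caps B=0 W=0
Move 9: B@(0,0) -> caps B=0 W=0
Move 10: W@(1,3) -> caps B=0 W=0
Move 11: B@(0,2) -> caps B=2 W=0
Move 12: W@(3,2) -> caps B=2 W=0

Answer: 2 0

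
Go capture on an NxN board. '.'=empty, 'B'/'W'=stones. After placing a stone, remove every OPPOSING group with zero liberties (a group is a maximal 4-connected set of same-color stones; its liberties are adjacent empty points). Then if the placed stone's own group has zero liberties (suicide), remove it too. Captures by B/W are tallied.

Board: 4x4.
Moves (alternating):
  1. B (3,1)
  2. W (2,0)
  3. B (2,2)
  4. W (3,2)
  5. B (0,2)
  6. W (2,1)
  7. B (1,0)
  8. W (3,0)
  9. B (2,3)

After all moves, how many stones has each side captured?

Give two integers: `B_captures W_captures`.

Move 1: B@(3,1) -> caps B=0 W=0
Move 2: W@(2,0) -> caps B=0 W=0
Move 3: B@(2,2) -> caps B=0 W=0
Move 4: W@(3,2) -> caps B=0 W=0
Move 5: B@(0,2) -> caps B=0 W=0
Move 6: W@(2,1) -> caps B=0 W=0
Move 7: B@(1,0) -> caps B=0 W=0
Move 8: W@(3,0) -> caps B=0 W=1
Move 9: B@(2,3) -> caps B=0 W=1

Answer: 0 1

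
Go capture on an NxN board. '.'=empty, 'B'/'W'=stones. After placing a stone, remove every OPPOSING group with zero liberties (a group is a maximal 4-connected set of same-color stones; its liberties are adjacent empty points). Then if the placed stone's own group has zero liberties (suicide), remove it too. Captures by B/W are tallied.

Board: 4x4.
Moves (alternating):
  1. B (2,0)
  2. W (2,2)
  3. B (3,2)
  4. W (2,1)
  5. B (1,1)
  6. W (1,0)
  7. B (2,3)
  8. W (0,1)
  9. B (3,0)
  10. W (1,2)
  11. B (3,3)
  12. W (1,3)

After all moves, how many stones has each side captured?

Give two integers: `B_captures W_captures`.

Answer: 0 1

Derivation:
Move 1: B@(2,0) -> caps B=0 W=0
Move 2: W@(2,2) -> caps B=0 W=0
Move 3: B@(3,2) -> caps B=0 W=0
Move 4: W@(2,1) -> caps B=0 W=0
Move 5: B@(1,1) -> caps B=0 W=0
Move 6: W@(1,0) -> caps B=0 W=0
Move 7: B@(2,3) -> caps B=0 W=0
Move 8: W@(0,1) -> caps B=0 W=0
Move 9: B@(3,0) -> caps B=0 W=0
Move 10: W@(1,2) -> caps B=0 W=1
Move 11: B@(3,3) -> caps B=0 W=1
Move 12: W@(1,3) -> caps B=0 W=1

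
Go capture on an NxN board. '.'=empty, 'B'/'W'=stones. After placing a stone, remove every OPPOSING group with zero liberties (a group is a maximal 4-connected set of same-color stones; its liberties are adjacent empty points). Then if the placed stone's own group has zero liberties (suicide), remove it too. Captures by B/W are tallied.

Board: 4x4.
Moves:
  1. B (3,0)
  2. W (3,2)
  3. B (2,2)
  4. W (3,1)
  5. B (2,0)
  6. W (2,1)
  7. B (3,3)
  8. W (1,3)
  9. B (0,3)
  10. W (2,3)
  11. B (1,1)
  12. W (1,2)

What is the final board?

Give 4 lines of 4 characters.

Answer: ...B
.BWW
BW.W
BWW.

Derivation:
Move 1: B@(3,0) -> caps B=0 W=0
Move 2: W@(3,2) -> caps B=0 W=0
Move 3: B@(2,2) -> caps B=0 W=0
Move 4: W@(3,1) -> caps B=0 W=0
Move 5: B@(2,0) -> caps B=0 W=0
Move 6: W@(2,1) -> caps B=0 W=0
Move 7: B@(3,3) -> caps B=0 W=0
Move 8: W@(1,3) -> caps B=0 W=0
Move 9: B@(0,3) -> caps B=0 W=0
Move 10: W@(2,3) -> caps B=0 W=1
Move 11: B@(1,1) -> caps B=0 W=1
Move 12: W@(1,2) -> caps B=0 W=2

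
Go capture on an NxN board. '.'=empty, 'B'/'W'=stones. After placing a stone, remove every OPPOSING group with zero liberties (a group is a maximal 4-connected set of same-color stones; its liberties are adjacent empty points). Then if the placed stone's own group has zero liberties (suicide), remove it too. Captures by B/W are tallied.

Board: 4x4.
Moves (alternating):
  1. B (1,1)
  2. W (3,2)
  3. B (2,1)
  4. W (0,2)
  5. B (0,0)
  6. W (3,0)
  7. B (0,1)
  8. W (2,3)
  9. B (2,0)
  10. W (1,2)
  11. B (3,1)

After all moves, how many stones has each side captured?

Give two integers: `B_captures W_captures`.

Answer: 1 0

Derivation:
Move 1: B@(1,1) -> caps B=0 W=0
Move 2: W@(3,2) -> caps B=0 W=0
Move 3: B@(2,1) -> caps B=0 W=0
Move 4: W@(0,2) -> caps B=0 W=0
Move 5: B@(0,0) -> caps B=0 W=0
Move 6: W@(3,0) -> caps B=0 W=0
Move 7: B@(0,1) -> caps B=0 W=0
Move 8: W@(2,3) -> caps B=0 W=0
Move 9: B@(2,0) -> caps B=0 W=0
Move 10: W@(1,2) -> caps B=0 W=0
Move 11: B@(3,1) -> caps B=1 W=0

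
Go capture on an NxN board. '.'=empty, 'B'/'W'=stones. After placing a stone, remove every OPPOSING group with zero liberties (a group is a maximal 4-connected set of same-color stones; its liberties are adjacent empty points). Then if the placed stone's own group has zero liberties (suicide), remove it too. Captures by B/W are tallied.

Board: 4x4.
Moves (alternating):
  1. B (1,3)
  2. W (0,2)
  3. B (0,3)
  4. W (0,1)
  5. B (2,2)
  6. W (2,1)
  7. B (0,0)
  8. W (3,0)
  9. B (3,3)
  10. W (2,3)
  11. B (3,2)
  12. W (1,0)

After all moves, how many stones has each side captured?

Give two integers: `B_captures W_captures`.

Move 1: B@(1,3) -> caps B=0 W=0
Move 2: W@(0,2) -> caps B=0 W=0
Move 3: B@(0,3) -> caps B=0 W=0
Move 4: W@(0,1) -> caps B=0 W=0
Move 5: B@(2,2) -> caps B=0 W=0
Move 6: W@(2,1) -> caps B=0 W=0
Move 7: B@(0,0) -> caps B=0 W=0
Move 8: W@(3,0) -> caps B=0 W=0
Move 9: B@(3,3) -> caps B=0 W=0
Move 10: W@(2,3) -> caps B=0 W=0
Move 11: B@(3,2) -> caps B=0 W=0
Move 12: W@(1,0) -> caps B=0 W=1

Answer: 0 1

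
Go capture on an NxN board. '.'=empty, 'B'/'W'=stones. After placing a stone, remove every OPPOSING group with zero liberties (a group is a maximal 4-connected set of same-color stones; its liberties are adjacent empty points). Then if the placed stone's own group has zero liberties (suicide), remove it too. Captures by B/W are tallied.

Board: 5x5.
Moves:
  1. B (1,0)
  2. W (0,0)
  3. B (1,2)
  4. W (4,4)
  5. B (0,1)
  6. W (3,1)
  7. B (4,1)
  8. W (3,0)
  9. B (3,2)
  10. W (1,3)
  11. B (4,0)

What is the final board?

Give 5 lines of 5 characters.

Answer: .B...
B.BW.
.....
WWB..
BB..W

Derivation:
Move 1: B@(1,0) -> caps B=0 W=0
Move 2: W@(0,0) -> caps B=0 W=0
Move 3: B@(1,2) -> caps B=0 W=0
Move 4: W@(4,4) -> caps B=0 W=0
Move 5: B@(0,1) -> caps B=1 W=0
Move 6: W@(3,1) -> caps B=1 W=0
Move 7: B@(4,1) -> caps B=1 W=0
Move 8: W@(3,0) -> caps B=1 W=0
Move 9: B@(3,2) -> caps B=1 W=0
Move 10: W@(1,3) -> caps B=1 W=0
Move 11: B@(4,0) -> caps B=1 W=0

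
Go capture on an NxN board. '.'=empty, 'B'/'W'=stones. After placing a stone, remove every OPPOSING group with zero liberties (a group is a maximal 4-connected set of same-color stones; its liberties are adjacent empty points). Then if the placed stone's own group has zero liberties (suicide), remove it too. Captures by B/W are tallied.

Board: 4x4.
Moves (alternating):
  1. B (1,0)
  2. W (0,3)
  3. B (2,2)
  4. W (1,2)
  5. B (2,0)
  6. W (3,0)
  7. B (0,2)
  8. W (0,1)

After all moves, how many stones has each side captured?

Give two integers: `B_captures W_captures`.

Answer: 0 1

Derivation:
Move 1: B@(1,0) -> caps B=0 W=0
Move 2: W@(0,3) -> caps B=0 W=0
Move 3: B@(2,2) -> caps B=0 W=0
Move 4: W@(1,2) -> caps B=0 W=0
Move 5: B@(2,0) -> caps B=0 W=0
Move 6: W@(3,0) -> caps B=0 W=0
Move 7: B@(0,2) -> caps B=0 W=0
Move 8: W@(0,1) -> caps B=0 W=1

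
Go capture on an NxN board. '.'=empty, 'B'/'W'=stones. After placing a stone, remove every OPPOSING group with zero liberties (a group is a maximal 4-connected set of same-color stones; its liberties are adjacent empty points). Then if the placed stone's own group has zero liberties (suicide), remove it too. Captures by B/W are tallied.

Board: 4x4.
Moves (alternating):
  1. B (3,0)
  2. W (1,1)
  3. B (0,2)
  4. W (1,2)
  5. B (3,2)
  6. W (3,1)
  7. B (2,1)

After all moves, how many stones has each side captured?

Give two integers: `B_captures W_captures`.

Move 1: B@(3,0) -> caps B=0 W=0
Move 2: W@(1,1) -> caps B=0 W=0
Move 3: B@(0,2) -> caps B=0 W=0
Move 4: W@(1,2) -> caps B=0 W=0
Move 5: B@(3,2) -> caps B=0 W=0
Move 6: W@(3,1) -> caps B=0 W=0
Move 7: B@(2,1) -> caps B=1 W=0

Answer: 1 0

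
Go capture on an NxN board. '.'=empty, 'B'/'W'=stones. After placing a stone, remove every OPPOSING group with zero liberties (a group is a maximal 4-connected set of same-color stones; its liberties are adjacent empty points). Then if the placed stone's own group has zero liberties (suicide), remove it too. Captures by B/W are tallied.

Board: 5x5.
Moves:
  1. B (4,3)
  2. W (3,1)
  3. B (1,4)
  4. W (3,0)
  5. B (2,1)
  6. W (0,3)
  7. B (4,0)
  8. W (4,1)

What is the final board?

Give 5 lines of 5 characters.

Move 1: B@(4,3) -> caps B=0 W=0
Move 2: W@(3,1) -> caps B=0 W=0
Move 3: B@(1,4) -> caps B=0 W=0
Move 4: W@(3,0) -> caps B=0 W=0
Move 5: B@(2,1) -> caps B=0 W=0
Move 6: W@(0,3) -> caps B=0 W=0
Move 7: B@(4,0) -> caps B=0 W=0
Move 8: W@(4,1) -> caps B=0 W=1

Answer: ...W.
....B
.B...
WW...
.W.B.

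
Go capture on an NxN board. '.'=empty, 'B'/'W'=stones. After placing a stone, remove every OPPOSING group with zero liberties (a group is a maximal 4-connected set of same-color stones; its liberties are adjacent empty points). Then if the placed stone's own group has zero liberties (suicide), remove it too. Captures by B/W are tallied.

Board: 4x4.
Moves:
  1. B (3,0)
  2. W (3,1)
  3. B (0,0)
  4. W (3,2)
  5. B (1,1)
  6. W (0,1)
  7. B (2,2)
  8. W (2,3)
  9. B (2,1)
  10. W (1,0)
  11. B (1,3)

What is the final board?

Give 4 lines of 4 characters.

Move 1: B@(3,0) -> caps B=0 W=0
Move 2: W@(3,1) -> caps B=0 W=0
Move 3: B@(0,0) -> caps B=0 W=0
Move 4: W@(3,2) -> caps B=0 W=0
Move 5: B@(1,1) -> caps B=0 W=0
Move 6: W@(0,1) -> caps B=0 W=0
Move 7: B@(2,2) -> caps B=0 W=0
Move 8: W@(2,3) -> caps B=0 W=0
Move 9: B@(2,1) -> caps B=0 W=0
Move 10: W@(1,0) -> caps B=0 W=1
Move 11: B@(1,3) -> caps B=0 W=1

Answer: .W..
WB.B
.BBW
BWW.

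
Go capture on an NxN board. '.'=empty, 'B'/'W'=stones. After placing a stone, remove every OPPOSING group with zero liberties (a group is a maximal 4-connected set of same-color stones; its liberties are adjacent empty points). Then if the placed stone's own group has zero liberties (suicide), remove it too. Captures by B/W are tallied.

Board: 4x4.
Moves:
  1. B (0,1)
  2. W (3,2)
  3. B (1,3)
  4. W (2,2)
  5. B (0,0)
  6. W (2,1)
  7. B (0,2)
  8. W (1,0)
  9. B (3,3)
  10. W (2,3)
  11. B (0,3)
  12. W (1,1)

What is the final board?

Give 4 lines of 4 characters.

Move 1: B@(0,1) -> caps B=0 W=0
Move 2: W@(3,2) -> caps B=0 W=0
Move 3: B@(1,3) -> caps B=0 W=0
Move 4: W@(2,2) -> caps B=0 W=0
Move 5: B@(0,0) -> caps B=0 W=0
Move 6: W@(2,1) -> caps B=0 W=0
Move 7: B@(0,2) -> caps B=0 W=0
Move 8: W@(1,0) -> caps B=0 W=0
Move 9: B@(3,3) -> caps B=0 W=0
Move 10: W@(2,3) -> caps B=0 W=1
Move 11: B@(0,3) -> caps B=0 W=1
Move 12: W@(1,1) -> caps B=0 W=1

Answer: BBBB
WW.B
.WWW
..W.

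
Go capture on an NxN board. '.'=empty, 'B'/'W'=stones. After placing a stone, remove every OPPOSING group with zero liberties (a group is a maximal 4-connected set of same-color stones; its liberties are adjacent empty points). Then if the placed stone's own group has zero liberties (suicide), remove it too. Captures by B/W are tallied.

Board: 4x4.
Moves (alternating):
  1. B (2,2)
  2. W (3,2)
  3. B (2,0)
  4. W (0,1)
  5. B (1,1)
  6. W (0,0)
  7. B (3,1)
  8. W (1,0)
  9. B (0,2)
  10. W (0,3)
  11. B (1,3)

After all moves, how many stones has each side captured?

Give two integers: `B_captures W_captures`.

Answer: 4 0

Derivation:
Move 1: B@(2,2) -> caps B=0 W=0
Move 2: W@(3,2) -> caps B=0 W=0
Move 3: B@(2,0) -> caps B=0 W=0
Move 4: W@(0,1) -> caps B=0 W=0
Move 5: B@(1,1) -> caps B=0 W=0
Move 6: W@(0,0) -> caps B=0 W=0
Move 7: B@(3,1) -> caps B=0 W=0
Move 8: W@(1,0) -> caps B=0 W=0
Move 9: B@(0,2) -> caps B=3 W=0
Move 10: W@(0,3) -> caps B=3 W=0
Move 11: B@(1,3) -> caps B=4 W=0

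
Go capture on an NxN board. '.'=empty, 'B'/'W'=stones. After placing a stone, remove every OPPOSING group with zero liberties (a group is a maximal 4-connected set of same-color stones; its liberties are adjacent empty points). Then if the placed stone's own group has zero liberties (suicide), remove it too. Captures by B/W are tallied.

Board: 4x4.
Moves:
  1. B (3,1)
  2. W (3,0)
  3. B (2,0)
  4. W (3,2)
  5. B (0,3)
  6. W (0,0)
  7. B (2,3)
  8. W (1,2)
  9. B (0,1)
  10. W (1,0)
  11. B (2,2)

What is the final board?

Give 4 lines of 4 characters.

Move 1: B@(3,1) -> caps B=0 W=0
Move 2: W@(3,0) -> caps B=0 W=0
Move 3: B@(2,0) -> caps B=1 W=0
Move 4: W@(3,2) -> caps B=1 W=0
Move 5: B@(0,3) -> caps B=1 W=0
Move 6: W@(0,0) -> caps B=1 W=0
Move 7: B@(2,3) -> caps B=1 W=0
Move 8: W@(1,2) -> caps B=1 W=0
Move 9: B@(0,1) -> caps B=1 W=0
Move 10: W@(1,0) -> caps B=1 W=0
Move 11: B@(2,2) -> caps B=1 W=0

Answer: WB.B
W.W.
B.BB
.BW.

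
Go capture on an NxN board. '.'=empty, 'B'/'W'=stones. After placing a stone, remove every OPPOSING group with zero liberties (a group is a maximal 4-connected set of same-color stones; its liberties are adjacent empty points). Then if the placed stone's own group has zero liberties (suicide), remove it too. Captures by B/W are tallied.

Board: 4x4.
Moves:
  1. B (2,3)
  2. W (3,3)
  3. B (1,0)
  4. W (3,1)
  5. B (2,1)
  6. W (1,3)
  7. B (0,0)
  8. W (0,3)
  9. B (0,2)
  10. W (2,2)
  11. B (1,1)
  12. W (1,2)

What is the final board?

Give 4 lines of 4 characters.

Move 1: B@(2,3) -> caps B=0 W=0
Move 2: W@(3,3) -> caps B=0 W=0
Move 3: B@(1,0) -> caps B=0 W=0
Move 4: W@(3,1) -> caps B=0 W=0
Move 5: B@(2,1) -> caps B=0 W=0
Move 6: W@(1,3) -> caps B=0 W=0
Move 7: B@(0,0) -> caps B=0 W=0
Move 8: W@(0,3) -> caps B=0 W=0
Move 9: B@(0,2) -> caps B=0 W=0
Move 10: W@(2,2) -> caps B=0 W=1
Move 11: B@(1,1) -> caps B=0 W=1
Move 12: W@(1,2) -> caps B=0 W=1

Answer: B.BW
BBWW
.BW.
.W.W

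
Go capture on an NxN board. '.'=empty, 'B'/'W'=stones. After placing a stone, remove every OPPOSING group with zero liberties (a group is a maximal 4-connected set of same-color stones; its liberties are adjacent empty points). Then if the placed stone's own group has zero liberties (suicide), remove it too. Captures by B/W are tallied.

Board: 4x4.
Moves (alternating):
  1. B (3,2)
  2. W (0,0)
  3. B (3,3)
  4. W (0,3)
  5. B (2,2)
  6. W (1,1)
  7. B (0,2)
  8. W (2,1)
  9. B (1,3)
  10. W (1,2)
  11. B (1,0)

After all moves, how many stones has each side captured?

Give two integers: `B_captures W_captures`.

Move 1: B@(3,2) -> caps B=0 W=0
Move 2: W@(0,0) -> caps B=0 W=0
Move 3: B@(3,3) -> caps B=0 W=0
Move 4: W@(0,3) -> caps B=0 W=0
Move 5: B@(2,2) -> caps B=0 W=0
Move 6: W@(1,1) -> caps B=0 W=0
Move 7: B@(0,2) -> caps B=0 W=0
Move 8: W@(2,1) -> caps B=0 W=0
Move 9: B@(1,3) -> caps B=1 W=0
Move 10: W@(1,2) -> caps B=1 W=0
Move 11: B@(1,0) -> caps B=1 W=0

Answer: 1 0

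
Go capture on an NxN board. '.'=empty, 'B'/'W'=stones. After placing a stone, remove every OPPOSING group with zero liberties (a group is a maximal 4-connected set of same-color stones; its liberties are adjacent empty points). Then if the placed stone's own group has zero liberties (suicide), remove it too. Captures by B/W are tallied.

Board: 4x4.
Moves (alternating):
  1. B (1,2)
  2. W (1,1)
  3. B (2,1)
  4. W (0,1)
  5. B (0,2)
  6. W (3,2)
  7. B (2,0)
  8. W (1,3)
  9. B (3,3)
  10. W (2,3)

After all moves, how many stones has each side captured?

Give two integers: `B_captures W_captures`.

Move 1: B@(1,2) -> caps B=0 W=0
Move 2: W@(1,1) -> caps B=0 W=0
Move 3: B@(2,1) -> caps B=0 W=0
Move 4: W@(0,1) -> caps B=0 W=0
Move 5: B@(0,2) -> caps B=0 W=0
Move 6: W@(3,2) -> caps B=0 W=0
Move 7: B@(2,0) -> caps B=0 W=0
Move 8: W@(1,3) -> caps B=0 W=0
Move 9: B@(3,3) -> caps B=0 W=0
Move 10: W@(2,3) -> caps B=0 W=1

Answer: 0 1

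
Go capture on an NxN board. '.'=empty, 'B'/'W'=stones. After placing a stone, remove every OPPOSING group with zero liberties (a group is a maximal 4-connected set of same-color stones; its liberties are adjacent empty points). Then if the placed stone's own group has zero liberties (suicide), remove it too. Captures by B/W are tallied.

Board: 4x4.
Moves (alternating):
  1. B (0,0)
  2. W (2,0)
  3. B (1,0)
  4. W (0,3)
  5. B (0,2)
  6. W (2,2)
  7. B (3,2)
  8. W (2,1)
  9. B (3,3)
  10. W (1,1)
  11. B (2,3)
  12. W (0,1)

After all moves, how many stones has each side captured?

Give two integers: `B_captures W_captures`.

Move 1: B@(0,0) -> caps B=0 W=0
Move 2: W@(2,0) -> caps B=0 W=0
Move 3: B@(1,0) -> caps B=0 W=0
Move 4: W@(0,3) -> caps B=0 W=0
Move 5: B@(0,2) -> caps B=0 W=0
Move 6: W@(2,2) -> caps B=0 W=0
Move 7: B@(3,2) -> caps B=0 W=0
Move 8: W@(2,1) -> caps B=0 W=0
Move 9: B@(3,3) -> caps B=0 W=0
Move 10: W@(1,1) -> caps B=0 W=0
Move 11: B@(2,3) -> caps B=0 W=0
Move 12: W@(0,1) -> caps B=0 W=2

Answer: 0 2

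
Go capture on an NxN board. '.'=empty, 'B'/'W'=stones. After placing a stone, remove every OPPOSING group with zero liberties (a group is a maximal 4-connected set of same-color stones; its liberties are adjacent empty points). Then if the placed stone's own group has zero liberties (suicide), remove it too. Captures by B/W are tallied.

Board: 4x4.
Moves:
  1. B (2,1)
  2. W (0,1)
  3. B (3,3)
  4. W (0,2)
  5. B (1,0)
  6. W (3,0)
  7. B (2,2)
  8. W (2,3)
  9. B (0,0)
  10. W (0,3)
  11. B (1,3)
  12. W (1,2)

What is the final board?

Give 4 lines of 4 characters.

Move 1: B@(2,1) -> caps B=0 W=0
Move 2: W@(0,1) -> caps B=0 W=0
Move 3: B@(3,3) -> caps B=0 W=0
Move 4: W@(0,2) -> caps B=0 W=0
Move 5: B@(1,0) -> caps B=0 W=0
Move 6: W@(3,0) -> caps B=0 W=0
Move 7: B@(2,2) -> caps B=0 W=0
Move 8: W@(2,3) -> caps B=0 W=0
Move 9: B@(0,0) -> caps B=0 W=0
Move 10: W@(0,3) -> caps B=0 W=0
Move 11: B@(1,3) -> caps B=1 W=0
Move 12: W@(1,2) -> caps B=1 W=0

Answer: BWWW
B.WB
.BB.
W..B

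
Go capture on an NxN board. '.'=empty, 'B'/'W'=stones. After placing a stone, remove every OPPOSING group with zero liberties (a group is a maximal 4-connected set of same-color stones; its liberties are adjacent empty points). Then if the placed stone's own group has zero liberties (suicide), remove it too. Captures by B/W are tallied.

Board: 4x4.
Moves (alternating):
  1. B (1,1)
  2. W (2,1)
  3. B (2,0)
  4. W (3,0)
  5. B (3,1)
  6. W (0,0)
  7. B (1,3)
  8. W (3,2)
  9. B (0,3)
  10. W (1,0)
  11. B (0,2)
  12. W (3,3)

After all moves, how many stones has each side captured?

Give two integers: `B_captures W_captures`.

Move 1: B@(1,1) -> caps B=0 W=0
Move 2: W@(2,1) -> caps B=0 W=0
Move 3: B@(2,0) -> caps B=0 W=0
Move 4: W@(3,0) -> caps B=0 W=0
Move 5: B@(3,1) -> caps B=1 W=0
Move 6: W@(0,0) -> caps B=1 W=0
Move 7: B@(1,3) -> caps B=1 W=0
Move 8: W@(3,2) -> caps B=1 W=0
Move 9: B@(0,3) -> caps B=1 W=0
Move 10: W@(1,0) -> caps B=1 W=0
Move 11: B@(0,2) -> caps B=1 W=0
Move 12: W@(3,3) -> caps B=1 W=0

Answer: 1 0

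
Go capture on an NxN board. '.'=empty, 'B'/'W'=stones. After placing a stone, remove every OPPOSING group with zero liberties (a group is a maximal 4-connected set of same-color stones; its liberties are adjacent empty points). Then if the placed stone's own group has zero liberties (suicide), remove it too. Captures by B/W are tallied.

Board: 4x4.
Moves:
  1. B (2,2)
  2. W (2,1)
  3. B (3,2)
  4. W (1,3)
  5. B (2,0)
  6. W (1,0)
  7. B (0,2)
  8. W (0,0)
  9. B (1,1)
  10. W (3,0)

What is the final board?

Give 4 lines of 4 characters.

Answer: W.B.
WB.W
.WB.
W.B.

Derivation:
Move 1: B@(2,2) -> caps B=0 W=0
Move 2: W@(2,1) -> caps B=0 W=0
Move 3: B@(3,2) -> caps B=0 W=0
Move 4: W@(1,3) -> caps B=0 W=0
Move 5: B@(2,0) -> caps B=0 W=0
Move 6: W@(1,0) -> caps B=0 W=0
Move 7: B@(0,2) -> caps B=0 W=0
Move 8: W@(0,0) -> caps B=0 W=0
Move 9: B@(1,1) -> caps B=0 W=0
Move 10: W@(3,0) -> caps B=0 W=1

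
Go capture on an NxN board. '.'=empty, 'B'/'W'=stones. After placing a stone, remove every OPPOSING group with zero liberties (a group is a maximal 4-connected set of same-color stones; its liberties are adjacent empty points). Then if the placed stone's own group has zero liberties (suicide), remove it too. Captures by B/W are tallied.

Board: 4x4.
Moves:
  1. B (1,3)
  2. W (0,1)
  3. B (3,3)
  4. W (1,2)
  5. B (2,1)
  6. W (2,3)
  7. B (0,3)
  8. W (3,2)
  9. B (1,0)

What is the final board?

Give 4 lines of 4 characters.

Move 1: B@(1,3) -> caps B=0 W=0
Move 2: W@(0,1) -> caps B=0 W=0
Move 3: B@(3,3) -> caps B=0 W=0
Move 4: W@(1,2) -> caps B=0 W=0
Move 5: B@(2,1) -> caps B=0 W=0
Move 6: W@(2,3) -> caps B=0 W=0
Move 7: B@(0,3) -> caps B=0 W=0
Move 8: W@(3,2) -> caps B=0 W=1
Move 9: B@(1,0) -> caps B=0 W=1

Answer: .W.B
B.WB
.B.W
..W.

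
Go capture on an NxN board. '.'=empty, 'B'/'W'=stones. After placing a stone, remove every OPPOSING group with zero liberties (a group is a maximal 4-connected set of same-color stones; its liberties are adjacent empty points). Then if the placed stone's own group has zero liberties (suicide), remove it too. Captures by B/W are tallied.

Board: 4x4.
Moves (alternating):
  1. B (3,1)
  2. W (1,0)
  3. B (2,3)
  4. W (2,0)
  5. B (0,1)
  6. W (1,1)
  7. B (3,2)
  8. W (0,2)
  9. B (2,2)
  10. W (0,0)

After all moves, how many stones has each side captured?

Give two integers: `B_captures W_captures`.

Move 1: B@(3,1) -> caps B=0 W=0
Move 2: W@(1,0) -> caps B=0 W=0
Move 3: B@(2,3) -> caps B=0 W=0
Move 4: W@(2,0) -> caps B=0 W=0
Move 5: B@(0,1) -> caps B=0 W=0
Move 6: W@(1,1) -> caps B=0 W=0
Move 7: B@(3,2) -> caps B=0 W=0
Move 8: W@(0,2) -> caps B=0 W=0
Move 9: B@(2,2) -> caps B=0 W=0
Move 10: W@(0,0) -> caps B=0 W=1

Answer: 0 1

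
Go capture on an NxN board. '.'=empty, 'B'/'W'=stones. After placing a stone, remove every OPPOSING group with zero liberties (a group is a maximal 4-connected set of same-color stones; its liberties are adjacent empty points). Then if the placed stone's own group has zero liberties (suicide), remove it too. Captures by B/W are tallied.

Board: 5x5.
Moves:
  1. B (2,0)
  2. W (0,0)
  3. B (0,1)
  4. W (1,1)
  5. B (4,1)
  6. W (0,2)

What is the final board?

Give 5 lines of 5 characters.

Answer: W.W..
.W...
B....
.....
.B...

Derivation:
Move 1: B@(2,0) -> caps B=0 W=0
Move 2: W@(0,0) -> caps B=0 W=0
Move 3: B@(0,1) -> caps B=0 W=0
Move 4: W@(1,1) -> caps B=0 W=0
Move 5: B@(4,1) -> caps B=0 W=0
Move 6: W@(0,2) -> caps B=0 W=1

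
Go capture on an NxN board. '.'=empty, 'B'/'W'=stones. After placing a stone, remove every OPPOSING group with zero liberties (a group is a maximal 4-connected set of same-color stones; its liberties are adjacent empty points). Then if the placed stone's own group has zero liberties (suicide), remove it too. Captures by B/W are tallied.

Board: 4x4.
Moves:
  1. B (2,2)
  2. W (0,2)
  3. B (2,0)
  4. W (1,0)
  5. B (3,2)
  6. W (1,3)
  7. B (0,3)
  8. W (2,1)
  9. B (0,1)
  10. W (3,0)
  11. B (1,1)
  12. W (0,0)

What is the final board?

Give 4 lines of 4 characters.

Answer: WBW.
WB.W
.WB.
W.B.

Derivation:
Move 1: B@(2,2) -> caps B=0 W=0
Move 2: W@(0,2) -> caps B=0 W=0
Move 3: B@(2,0) -> caps B=0 W=0
Move 4: W@(1,0) -> caps B=0 W=0
Move 5: B@(3,2) -> caps B=0 W=0
Move 6: W@(1,3) -> caps B=0 W=0
Move 7: B@(0,3) -> caps B=0 W=0
Move 8: W@(2,1) -> caps B=0 W=0
Move 9: B@(0,1) -> caps B=0 W=0
Move 10: W@(3,0) -> caps B=0 W=1
Move 11: B@(1,1) -> caps B=0 W=1
Move 12: W@(0,0) -> caps B=0 W=1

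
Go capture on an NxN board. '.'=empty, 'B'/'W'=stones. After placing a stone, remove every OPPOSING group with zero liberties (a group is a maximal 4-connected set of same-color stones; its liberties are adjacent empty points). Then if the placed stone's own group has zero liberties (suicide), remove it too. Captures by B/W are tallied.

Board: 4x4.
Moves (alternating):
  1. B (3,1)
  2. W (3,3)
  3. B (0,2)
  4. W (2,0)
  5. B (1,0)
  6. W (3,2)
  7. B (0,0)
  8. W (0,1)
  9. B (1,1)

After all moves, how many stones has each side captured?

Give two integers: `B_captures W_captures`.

Answer: 1 0

Derivation:
Move 1: B@(3,1) -> caps B=0 W=0
Move 2: W@(3,3) -> caps B=0 W=0
Move 3: B@(0,2) -> caps B=0 W=0
Move 4: W@(2,0) -> caps B=0 W=0
Move 5: B@(1,0) -> caps B=0 W=0
Move 6: W@(3,2) -> caps B=0 W=0
Move 7: B@(0,0) -> caps B=0 W=0
Move 8: W@(0,1) -> caps B=0 W=0
Move 9: B@(1,1) -> caps B=1 W=0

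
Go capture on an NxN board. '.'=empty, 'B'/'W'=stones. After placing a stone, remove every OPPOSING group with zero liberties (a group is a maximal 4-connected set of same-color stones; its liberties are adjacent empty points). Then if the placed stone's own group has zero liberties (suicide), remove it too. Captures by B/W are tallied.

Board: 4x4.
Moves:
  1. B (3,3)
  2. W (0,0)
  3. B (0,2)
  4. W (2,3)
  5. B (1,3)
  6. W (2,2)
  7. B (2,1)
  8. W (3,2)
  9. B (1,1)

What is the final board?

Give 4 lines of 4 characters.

Answer: W.B.
.B.B
.BWW
..W.

Derivation:
Move 1: B@(3,3) -> caps B=0 W=0
Move 2: W@(0,0) -> caps B=0 W=0
Move 3: B@(0,2) -> caps B=0 W=0
Move 4: W@(2,3) -> caps B=0 W=0
Move 5: B@(1,3) -> caps B=0 W=0
Move 6: W@(2,2) -> caps B=0 W=0
Move 7: B@(2,1) -> caps B=0 W=0
Move 8: W@(3,2) -> caps B=0 W=1
Move 9: B@(1,1) -> caps B=0 W=1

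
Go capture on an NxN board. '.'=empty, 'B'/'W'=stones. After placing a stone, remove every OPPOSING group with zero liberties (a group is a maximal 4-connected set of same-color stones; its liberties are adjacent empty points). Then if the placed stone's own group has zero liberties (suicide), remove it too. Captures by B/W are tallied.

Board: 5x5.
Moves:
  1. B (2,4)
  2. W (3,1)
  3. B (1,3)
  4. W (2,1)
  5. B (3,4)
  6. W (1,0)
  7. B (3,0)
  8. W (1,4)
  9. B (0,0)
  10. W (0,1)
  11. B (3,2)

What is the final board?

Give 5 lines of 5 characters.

Move 1: B@(2,4) -> caps B=0 W=0
Move 2: W@(3,1) -> caps B=0 W=0
Move 3: B@(1,3) -> caps B=0 W=0
Move 4: W@(2,1) -> caps B=0 W=0
Move 5: B@(3,4) -> caps B=0 W=0
Move 6: W@(1,0) -> caps B=0 W=0
Move 7: B@(3,0) -> caps B=0 W=0
Move 8: W@(1,4) -> caps B=0 W=0
Move 9: B@(0,0) -> caps B=0 W=0
Move 10: W@(0,1) -> caps B=0 W=1
Move 11: B@(3,2) -> caps B=0 W=1

Answer: .W...
W..BW
.W..B
BWB.B
.....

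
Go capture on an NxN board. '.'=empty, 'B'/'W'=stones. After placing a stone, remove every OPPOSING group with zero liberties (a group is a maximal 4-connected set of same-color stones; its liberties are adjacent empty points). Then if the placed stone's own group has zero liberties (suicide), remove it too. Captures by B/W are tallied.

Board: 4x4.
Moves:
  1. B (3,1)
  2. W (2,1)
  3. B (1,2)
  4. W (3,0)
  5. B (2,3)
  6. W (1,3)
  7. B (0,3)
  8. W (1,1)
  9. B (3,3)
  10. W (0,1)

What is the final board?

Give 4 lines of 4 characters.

Move 1: B@(3,1) -> caps B=0 W=0
Move 2: W@(2,1) -> caps B=0 W=0
Move 3: B@(1,2) -> caps B=0 W=0
Move 4: W@(3,0) -> caps B=0 W=0
Move 5: B@(2,3) -> caps B=0 W=0
Move 6: W@(1,3) -> caps B=0 W=0
Move 7: B@(0,3) -> caps B=1 W=0
Move 8: W@(1,1) -> caps B=1 W=0
Move 9: B@(3,3) -> caps B=1 W=0
Move 10: W@(0,1) -> caps B=1 W=0

Answer: .W.B
.WB.
.W.B
WB.B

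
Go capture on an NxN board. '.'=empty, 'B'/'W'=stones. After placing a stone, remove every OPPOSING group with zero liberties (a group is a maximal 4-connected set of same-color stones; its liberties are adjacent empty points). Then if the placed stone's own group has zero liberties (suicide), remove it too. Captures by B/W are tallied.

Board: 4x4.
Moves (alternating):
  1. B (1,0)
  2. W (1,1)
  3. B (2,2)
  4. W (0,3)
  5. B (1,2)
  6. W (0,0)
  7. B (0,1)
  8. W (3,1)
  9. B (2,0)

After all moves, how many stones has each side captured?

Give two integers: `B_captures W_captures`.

Answer: 1 0

Derivation:
Move 1: B@(1,0) -> caps B=0 W=0
Move 2: W@(1,1) -> caps B=0 W=0
Move 3: B@(2,2) -> caps B=0 W=0
Move 4: W@(0,3) -> caps B=0 W=0
Move 5: B@(1,2) -> caps B=0 W=0
Move 6: W@(0,0) -> caps B=0 W=0
Move 7: B@(0,1) -> caps B=1 W=0
Move 8: W@(3,1) -> caps B=1 W=0
Move 9: B@(2,0) -> caps B=1 W=0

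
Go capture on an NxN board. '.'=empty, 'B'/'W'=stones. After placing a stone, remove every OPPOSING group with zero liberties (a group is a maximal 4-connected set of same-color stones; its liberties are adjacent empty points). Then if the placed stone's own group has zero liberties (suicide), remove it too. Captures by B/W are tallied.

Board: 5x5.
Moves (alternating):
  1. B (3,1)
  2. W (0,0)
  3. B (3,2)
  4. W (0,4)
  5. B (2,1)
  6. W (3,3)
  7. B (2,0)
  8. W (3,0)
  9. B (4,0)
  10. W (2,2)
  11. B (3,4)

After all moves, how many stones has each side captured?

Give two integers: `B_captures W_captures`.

Move 1: B@(3,1) -> caps B=0 W=0
Move 2: W@(0,0) -> caps B=0 W=0
Move 3: B@(3,2) -> caps B=0 W=0
Move 4: W@(0,4) -> caps B=0 W=0
Move 5: B@(2,1) -> caps B=0 W=0
Move 6: W@(3,3) -> caps B=0 W=0
Move 7: B@(2,0) -> caps B=0 W=0
Move 8: W@(3,0) -> caps B=0 W=0
Move 9: B@(4,0) -> caps B=1 W=0
Move 10: W@(2,2) -> caps B=1 W=0
Move 11: B@(3,4) -> caps B=1 W=0

Answer: 1 0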